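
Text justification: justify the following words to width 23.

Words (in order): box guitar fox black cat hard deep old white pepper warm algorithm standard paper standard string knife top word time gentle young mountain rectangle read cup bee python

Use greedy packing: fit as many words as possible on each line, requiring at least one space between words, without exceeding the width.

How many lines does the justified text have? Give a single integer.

Line 1: ['box', 'guitar', 'fox', 'black'] (min_width=20, slack=3)
Line 2: ['cat', 'hard', 'deep', 'old', 'white'] (min_width=23, slack=0)
Line 3: ['pepper', 'warm', 'algorithm'] (min_width=21, slack=2)
Line 4: ['standard', 'paper', 'standard'] (min_width=23, slack=0)
Line 5: ['string', 'knife', 'top', 'word'] (min_width=21, slack=2)
Line 6: ['time', 'gentle', 'young'] (min_width=17, slack=6)
Line 7: ['mountain', 'rectangle', 'read'] (min_width=23, slack=0)
Line 8: ['cup', 'bee', 'python'] (min_width=14, slack=9)
Total lines: 8

Answer: 8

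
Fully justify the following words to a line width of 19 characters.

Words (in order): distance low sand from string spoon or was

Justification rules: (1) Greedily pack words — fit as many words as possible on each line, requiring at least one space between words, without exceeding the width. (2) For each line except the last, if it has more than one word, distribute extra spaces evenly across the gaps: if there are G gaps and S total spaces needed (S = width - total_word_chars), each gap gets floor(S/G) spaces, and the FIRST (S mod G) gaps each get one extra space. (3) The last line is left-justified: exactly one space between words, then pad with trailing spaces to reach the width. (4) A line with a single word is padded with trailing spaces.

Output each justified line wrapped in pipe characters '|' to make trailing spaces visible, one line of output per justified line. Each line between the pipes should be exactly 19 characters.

Line 1: ['distance', 'low', 'sand'] (min_width=17, slack=2)
Line 2: ['from', 'string', 'spoon'] (min_width=17, slack=2)
Line 3: ['or', 'was'] (min_width=6, slack=13)

Answer: |distance  low  sand|
|from  string  spoon|
|or was             |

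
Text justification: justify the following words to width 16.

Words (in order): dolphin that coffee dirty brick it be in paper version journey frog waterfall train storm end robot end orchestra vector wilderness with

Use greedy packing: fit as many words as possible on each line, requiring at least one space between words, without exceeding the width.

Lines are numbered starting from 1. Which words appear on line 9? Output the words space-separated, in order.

Line 1: ['dolphin', 'that'] (min_width=12, slack=4)
Line 2: ['coffee', 'dirty'] (min_width=12, slack=4)
Line 3: ['brick', 'it', 'be', 'in'] (min_width=14, slack=2)
Line 4: ['paper', 'version'] (min_width=13, slack=3)
Line 5: ['journey', 'frog'] (min_width=12, slack=4)
Line 6: ['waterfall', 'train'] (min_width=15, slack=1)
Line 7: ['storm', 'end', 'robot'] (min_width=15, slack=1)
Line 8: ['end', 'orchestra'] (min_width=13, slack=3)
Line 9: ['vector'] (min_width=6, slack=10)
Line 10: ['wilderness', 'with'] (min_width=15, slack=1)

Answer: vector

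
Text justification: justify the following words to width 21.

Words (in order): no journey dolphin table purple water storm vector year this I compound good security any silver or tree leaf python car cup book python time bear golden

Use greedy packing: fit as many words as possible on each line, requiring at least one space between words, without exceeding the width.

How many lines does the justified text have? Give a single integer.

Answer: 8

Derivation:
Line 1: ['no', 'journey', 'dolphin'] (min_width=18, slack=3)
Line 2: ['table', 'purple', 'water'] (min_width=18, slack=3)
Line 3: ['storm', 'vector', 'year'] (min_width=17, slack=4)
Line 4: ['this', 'I', 'compound', 'good'] (min_width=20, slack=1)
Line 5: ['security', 'any', 'silver'] (min_width=19, slack=2)
Line 6: ['or', 'tree', 'leaf', 'python'] (min_width=19, slack=2)
Line 7: ['car', 'cup', 'book', 'python'] (min_width=19, slack=2)
Line 8: ['time', 'bear', 'golden'] (min_width=16, slack=5)
Total lines: 8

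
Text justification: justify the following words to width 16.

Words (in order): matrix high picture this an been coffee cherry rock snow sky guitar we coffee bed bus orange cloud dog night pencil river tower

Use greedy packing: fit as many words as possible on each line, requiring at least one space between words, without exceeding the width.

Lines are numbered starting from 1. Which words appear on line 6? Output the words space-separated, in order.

Answer: coffee bed bus

Derivation:
Line 1: ['matrix', 'high'] (min_width=11, slack=5)
Line 2: ['picture', 'this', 'an'] (min_width=15, slack=1)
Line 3: ['been', 'coffee'] (min_width=11, slack=5)
Line 4: ['cherry', 'rock', 'snow'] (min_width=16, slack=0)
Line 5: ['sky', 'guitar', 'we'] (min_width=13, slack=3)
Line 6: ['coffee', 'bed', 'bus'] (min_width=14, slack=2)
Line 7: ['orange', 'cloud', 'dog'] (min_width=16, slack=0)
Line 8: ['night', 'pencil'] (min_width=12, slack=4)
Line 9: ['river', 'tower'] (min_width=11, slack=5)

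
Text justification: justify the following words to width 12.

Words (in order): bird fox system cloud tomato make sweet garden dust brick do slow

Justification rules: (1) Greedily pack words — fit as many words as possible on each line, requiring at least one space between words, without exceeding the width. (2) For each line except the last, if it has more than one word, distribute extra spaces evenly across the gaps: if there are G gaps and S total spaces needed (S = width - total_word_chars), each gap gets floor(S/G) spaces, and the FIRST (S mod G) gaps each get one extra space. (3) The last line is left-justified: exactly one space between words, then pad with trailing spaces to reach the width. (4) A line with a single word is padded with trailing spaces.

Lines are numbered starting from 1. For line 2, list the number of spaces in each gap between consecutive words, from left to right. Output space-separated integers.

Line 1: ['bird', 'fox'] (min_width=8, slack=4)
Line 2: ['system', 'cloud'] (min_width=12, slack=0)
Line 3: ['tomato', 'make'] (min_width=11, slack=1)
Line 4: ['sweet', 'garden'] (min_width=12, slack=0)
Line 5: ['dust', 'brick'] (min_width=10, slack=2)
Line 6: ['do', 'slow'] (min_width=7, slack=5)

Answer: 1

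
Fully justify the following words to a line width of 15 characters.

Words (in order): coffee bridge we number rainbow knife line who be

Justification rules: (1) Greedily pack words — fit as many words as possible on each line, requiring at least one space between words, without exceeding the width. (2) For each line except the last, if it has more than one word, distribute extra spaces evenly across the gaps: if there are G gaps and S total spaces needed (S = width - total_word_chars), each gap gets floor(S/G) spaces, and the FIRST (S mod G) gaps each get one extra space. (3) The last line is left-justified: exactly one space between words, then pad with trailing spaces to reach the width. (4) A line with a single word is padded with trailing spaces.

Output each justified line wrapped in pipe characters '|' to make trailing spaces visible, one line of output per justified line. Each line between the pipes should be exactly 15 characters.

Answer: |coffee   bridge|
|we       number|
|rainbow   knife|
|line who be    |

Derivation:
Line 1: ['coffee', 'bridge'] (min_width=13, slack=2)
Line 2: ['we', 'number'] (min_width=9, slack=6)
Line 3: ['rainbow', 'knife'] (min_width=13, slack=2)
Line 4: ['line', 'who', 'be'] (min_width=11, slack=4)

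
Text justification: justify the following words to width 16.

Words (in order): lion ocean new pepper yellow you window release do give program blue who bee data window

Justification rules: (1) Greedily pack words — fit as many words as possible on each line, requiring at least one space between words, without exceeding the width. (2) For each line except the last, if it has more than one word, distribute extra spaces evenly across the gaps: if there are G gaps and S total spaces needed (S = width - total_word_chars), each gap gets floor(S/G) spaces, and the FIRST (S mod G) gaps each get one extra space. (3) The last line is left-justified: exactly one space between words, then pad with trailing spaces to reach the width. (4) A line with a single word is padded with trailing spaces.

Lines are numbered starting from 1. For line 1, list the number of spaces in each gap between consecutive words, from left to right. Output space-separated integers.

Answer: 2 2

Derivation:
Line 1: ['lion', 'ocean', 'new'] (min_width=14, slack=2)
Line 2: ['pepper', 'yellow'] (min_width=13, slack=3)
Line 3: ['you', 'window'] (min_width=10, slack=6)
Line 4: ['release', 'do', 'give'] (min_width=15, slack=1)
Line 5: ['program', 'blue', 'who'] (min_width=16, slack=0)
Line 6: ['bee', 'data', 'window'] (min_width=15, slack=1)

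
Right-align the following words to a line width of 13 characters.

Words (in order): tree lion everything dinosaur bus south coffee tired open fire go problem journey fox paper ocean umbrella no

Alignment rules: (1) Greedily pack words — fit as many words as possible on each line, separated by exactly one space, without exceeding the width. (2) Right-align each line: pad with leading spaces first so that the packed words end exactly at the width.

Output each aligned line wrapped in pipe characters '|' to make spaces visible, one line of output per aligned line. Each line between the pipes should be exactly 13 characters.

Answer: |    tree lion|
|   everything|
| dinosaur bus|
| south coffee|
|   tired open|
|      fire go|
|      problem|
|  journey fox|
|  paper ocean|
|  umbrella no|

Derivation:
Line 1: ['tree', 'lion'] (min_width=9, slack=4)
Line 2: ['everything'] (min_width=10, slack=3)
Line 3: ['dinosaur', 'bus'] (min_width=12, slack=1)
Line 4: ['south', 'coffee'] (min_width=12, slack=1)
Line 5: ['tired', 'open'] (min_width=10, slack=3)
Line 6: ['fire', 'go'] (min_width=7, slack=6)
Line 7: ['problem'] (min_width=7, slack=6)
Line 8: ['journey', 'fox'] (min_width=11, slack=2)
Line 9: ['paper', 'ocean'] (min_width=11, slack=2)
Line 10: ['umbrella', 'no'] (min_width=11, slack=2)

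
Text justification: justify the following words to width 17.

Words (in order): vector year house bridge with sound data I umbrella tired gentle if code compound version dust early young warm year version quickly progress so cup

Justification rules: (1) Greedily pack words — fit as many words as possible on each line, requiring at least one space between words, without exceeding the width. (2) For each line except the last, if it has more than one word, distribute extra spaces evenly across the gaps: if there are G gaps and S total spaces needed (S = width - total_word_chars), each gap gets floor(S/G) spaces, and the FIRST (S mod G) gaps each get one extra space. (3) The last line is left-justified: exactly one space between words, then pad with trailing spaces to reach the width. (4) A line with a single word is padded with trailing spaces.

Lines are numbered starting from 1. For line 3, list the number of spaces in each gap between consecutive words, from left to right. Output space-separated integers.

Answer: 2 2

Derivation:
Line 1: ['vector', 'year', 'house'] (min_width=17, slack=0)
Line 2: ['bridge', 'with', 'sound'] (min_width=17, slack=0)
Line 3: ['data', 'I', 'umbrella'] (min_width=15, slack=2)
Line 4: ['tired', 'gentle', 'if'] (min_width=15, slack=2)
Line 5: ['code', 'compound'] (min_width=13, slack=4)
Line 6: ['version', 'dust'] (min_width=12, slack=5)
Line 7: ['early', 'young', 'warm'] (min_width=16, slack=1)
Line 8: ['year', 'version'] (min_width=12, slack=5)
Line 9: ['quickly', 'progress'] (min_width=16, slack=1)
Line 10: ['so', 'cup'] (min_width=6, slack=11)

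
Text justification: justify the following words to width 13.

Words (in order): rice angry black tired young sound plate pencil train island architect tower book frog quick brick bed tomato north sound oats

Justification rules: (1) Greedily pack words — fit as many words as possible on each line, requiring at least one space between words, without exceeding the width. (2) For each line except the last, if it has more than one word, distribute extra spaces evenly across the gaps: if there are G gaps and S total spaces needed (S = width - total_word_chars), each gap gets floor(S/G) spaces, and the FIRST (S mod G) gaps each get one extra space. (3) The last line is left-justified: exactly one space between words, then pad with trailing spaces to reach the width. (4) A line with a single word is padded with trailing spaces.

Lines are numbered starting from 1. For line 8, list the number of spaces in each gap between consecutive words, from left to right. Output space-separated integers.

Answer: 4

Derivation:
Line 1: ['rice', 'angry'] (min_width=10, slack=3)
Line 2: ['black', 'tired'] (min_width=11, slack=2)
Line 3: ['young', 'sound'] (min_width=11, slack=2)
Line 4: ['plate', 'pencil'] (min_width=12, slack=1)
Line 5: ['train', 'island'] (min_width=12, slack=1)
Line 6: ['architect'] (min_width=9, slack=4)
Line 7: ['tower', 'book'] (min_width=10, slack=3)
Line 8: ['frog', 'quick'] (min_width=10, slack=3)
Line 9: ['brick', 'bed'] (min_width=9, slack=4)
Line 10: ['tomato', 'north'] (min_width=12, slack=1)
Line 11: ['sound', 'oats'] (min_width=10, slack=3)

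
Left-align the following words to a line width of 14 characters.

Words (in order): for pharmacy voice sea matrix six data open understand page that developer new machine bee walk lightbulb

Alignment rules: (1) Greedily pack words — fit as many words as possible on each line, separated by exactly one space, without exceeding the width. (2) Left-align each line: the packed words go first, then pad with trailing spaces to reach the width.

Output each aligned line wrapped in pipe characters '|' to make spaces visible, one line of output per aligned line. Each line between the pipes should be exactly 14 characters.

Line 1: ['for', 'pharmacy'] (min_width=12, slack=2)
Line 2: ['voice', 'sea'] (min_width=9, slack=5)
Line 3: ['matrix', 'six'] (min_width=10, slack=4)
Line 4: ['data', 'open'] (min_width=9, slack=5)
Line 5: ['understand'] (min_width=10, slack=4)
Line 6: ['page', 'that'] (min_width=9, slack=5)
Line 7: ['developer', 'new'] (min_width=13, slack=1)
Line 8: ['machine', 'bee'] (min_width=11, slack=3)
Line 9: ['walk', 'lightbulb'] (min_width=14, slack=0)

Answer: |for pharmacy  |
|voice sea     |
|matrix six    |
|data open     |
|understand    |
|page that     |
|developer new |
|machine bee   |
|walk lightbulb|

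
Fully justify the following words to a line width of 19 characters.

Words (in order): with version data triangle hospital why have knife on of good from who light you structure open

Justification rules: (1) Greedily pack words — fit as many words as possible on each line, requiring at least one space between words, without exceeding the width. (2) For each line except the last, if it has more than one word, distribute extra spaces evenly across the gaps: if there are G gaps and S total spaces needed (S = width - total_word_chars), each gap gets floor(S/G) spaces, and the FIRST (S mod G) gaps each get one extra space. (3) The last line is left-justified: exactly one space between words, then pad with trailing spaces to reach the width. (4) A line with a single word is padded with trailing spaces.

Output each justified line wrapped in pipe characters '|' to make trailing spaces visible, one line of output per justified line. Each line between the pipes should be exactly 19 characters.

Answer: |with  version  data|
|triangle   hospital|
|why  have  knife on|
|of  good  from  who|
|light you structure|
|open               |

Derivation:
Line 1: ['with', 'version', 'data'] (min_width=17, slack=2)
Line 2: ['triangle', 'hospital'] (min_width=17, slack=2)
Line 3: ['why', 'have', 'knife', 'on'] (min_width=17, slack=2)
Line 4: ['of', 'good', 'from', 'who'] (min_width=16, slack=3)
Line 5: ['light', 'you', 'structure'] (min_width=19, slack=0)
Line 6: ['open'] (min_width=4, slack=15)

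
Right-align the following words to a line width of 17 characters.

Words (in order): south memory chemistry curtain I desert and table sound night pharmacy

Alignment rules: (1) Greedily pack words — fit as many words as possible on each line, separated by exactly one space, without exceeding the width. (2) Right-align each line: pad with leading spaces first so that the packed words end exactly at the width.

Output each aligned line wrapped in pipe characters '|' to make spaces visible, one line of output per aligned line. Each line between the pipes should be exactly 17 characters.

Answer: |     south memory|
|chemistry curtain|
|     I desert and|
|table sound night|
|         pharmacy|

Derivation:
Line 1: ['south', 'memory'] (min_width=12, slack=5)
Line 2: ['chemistry', 'curtain'] (min_width=17, slack=0)
Line 3: ['I', 'desert', 'and'] (min_width=12, slack=5)
Line 4: ['table', 'sound', 'night'] (min_width=17, slack=0)
Line 5: ['pharmacy'] (min_width=8, slack=9)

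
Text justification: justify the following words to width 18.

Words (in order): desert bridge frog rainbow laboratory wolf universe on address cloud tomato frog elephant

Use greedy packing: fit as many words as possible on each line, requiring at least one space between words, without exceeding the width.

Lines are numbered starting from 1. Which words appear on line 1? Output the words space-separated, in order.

Line 1: ['desert', 'bridge', 'frog'] (min_width=18, slack=0)
Line 2: ['rainbow', 'laboratory'] (min_width=18, slack=0)
Line 3: ['wolf', 'universe', 'on'] (min_width=16, slack=2)
Line 4: ['address', 'cloud'] (min_width=13, slack=5)
Line 5: ['tomato', 'frog'] (min_width=11, slack=7)
Line 6: ['elephant'] (min_width=8, slack=10)

Answer: desert bridge frog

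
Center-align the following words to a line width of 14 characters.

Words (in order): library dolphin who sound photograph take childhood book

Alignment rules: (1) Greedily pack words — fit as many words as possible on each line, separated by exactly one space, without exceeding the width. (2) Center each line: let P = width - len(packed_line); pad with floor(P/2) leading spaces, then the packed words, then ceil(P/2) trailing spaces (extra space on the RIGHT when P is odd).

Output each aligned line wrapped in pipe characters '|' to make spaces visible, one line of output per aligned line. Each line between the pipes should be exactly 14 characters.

Answer: |   library    |
| dolphin who  |
|    sound     |
|  photograph  |
|take childhood|
|     book     |

Derivation:
Line 1: ['library'] (min_width=7, slack=7)
Line 2: ['dolphin', 'who'] (min_width=11, slack=3)
Line 3: ['sound'] (min_width=5, slack=9)
Line 4: ['photograph'] (min_width=10, slack=4)
Line 5: ['take', 'childhood'] (min_width=14, slack=0)
Line 6: ['book'] (min_width=4, slack=10)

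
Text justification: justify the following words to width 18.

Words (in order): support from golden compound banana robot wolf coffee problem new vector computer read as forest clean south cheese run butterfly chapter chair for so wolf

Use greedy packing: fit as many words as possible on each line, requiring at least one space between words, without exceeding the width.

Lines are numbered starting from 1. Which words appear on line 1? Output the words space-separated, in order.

Line 1: ['support', 'from'] (min_width=12, slack=6)
Line 2: ['golden', 'compound'] (min_width=15, slack=3)
Line 3: ['banana', 'robot', 'wolf'] (min_width=17, slack=1)
Line 4: ['coffee', 'problem', 'new'] (min_width=18, slack=0)
Line 5: ['vector', 'computer'] (min_width=15, slack=3)
Line 6: ['read', 'as', 'forest'] (min_width=14, slack=4)
Line 7: ['clean', 'south', 'cheese'] (min_width=18, slack=0)
Line 8: ['run', 'butterfly'] (min_width=13, slack=5)
Line 9: ['chapter', 'chair', 'for'] (min_width=17, slack=1)
Line 10: ['so', 'wolf'] (min_width=7, slack=11)

Answer: support from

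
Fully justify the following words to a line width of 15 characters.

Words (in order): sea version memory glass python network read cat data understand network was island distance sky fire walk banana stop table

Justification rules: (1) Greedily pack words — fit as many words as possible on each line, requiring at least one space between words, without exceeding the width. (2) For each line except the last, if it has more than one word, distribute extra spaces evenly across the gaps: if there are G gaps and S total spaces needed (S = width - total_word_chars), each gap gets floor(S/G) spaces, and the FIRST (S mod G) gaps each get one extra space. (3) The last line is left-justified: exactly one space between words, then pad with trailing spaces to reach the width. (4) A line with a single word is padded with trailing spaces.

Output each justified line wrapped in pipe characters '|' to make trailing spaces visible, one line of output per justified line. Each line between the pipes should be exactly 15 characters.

Answer: |sea     version|
|memory    glass|
|python  network|
|read  cat  data|
|understand     |
|network     was|
|island distance|
|sky  fire  walk|
|banana     stop|
|table          |

Derivation:
Line 1: ['sea', 'version'] (min_width=11, slack=4)
Line 2: ['memory', 'glass'] (min_width=12, slack=3)
Line 3: ['python', 'network'] (min_width=14, slack=1)
Line 4: ['read', 'cat', 'data'] (min_width=13, slack=2)
Line 5: ['understand'] (min_width=10, slack=5)
Line 6: ['network', 'was'] (min_width=11, slack=4)
Line 7: ['island', 'distance'] (min_width=15, slack=0)
Line 8: ['sky', 'fire', 'walk'] (min_width=13, slack=2)
Line 9: ['banana', 'stop'] (min_width=11, slack=4)
Line 10: ['table'] (min_width=5, slack=10)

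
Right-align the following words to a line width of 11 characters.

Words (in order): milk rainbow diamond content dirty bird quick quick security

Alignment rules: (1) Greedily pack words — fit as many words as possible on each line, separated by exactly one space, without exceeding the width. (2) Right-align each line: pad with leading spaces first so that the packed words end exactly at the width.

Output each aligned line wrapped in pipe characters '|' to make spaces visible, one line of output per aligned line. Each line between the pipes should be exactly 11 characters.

Line 1: ['milk'] (min_width=4, slack=7)
Line 2: ['rainbow'] (min_width=7, slack=4)
Line 3: ['diamond'] (min_width=7, slack=4)
Line 4: ['content'] (min_width=7, slack=4)
Line 5: ['dirty', 'bird'] (min_width=10, slack=1)
Line 6: ['quick', 'quick'] (min_width=11, slack=0)
Line 7: ['security'] (min_width=8, slack=3)

Answer: |       milk|
|    rainbow|
|    diamond|
|    content|
| dirty bird|
|quick quick|
|   security|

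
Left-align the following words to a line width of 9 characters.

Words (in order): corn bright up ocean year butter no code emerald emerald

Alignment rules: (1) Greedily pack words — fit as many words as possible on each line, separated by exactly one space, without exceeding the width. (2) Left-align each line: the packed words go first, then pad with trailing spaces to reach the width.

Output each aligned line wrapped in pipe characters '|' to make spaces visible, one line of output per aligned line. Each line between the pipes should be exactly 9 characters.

Answer: |corn     |
|bright up|
|ocean    |
|year     |
|butter no|
|code     |
|emerald  |
|emerald  |

Derivation:
Line 1: ['corn'] (min_width=4, slack=5)
Line 2: ['bright', 'up'] (min_width=9, slack=0)
Line 3: ['ocean'] (min_width=5, slack=4)
Line 4: ['year'] (min_width=4, slack=5)
Line 5: ['butter', 'no'] (min_width=9, slack=0)
Line 6: ['code'] (min_width=4, slack=5)
Line 7: ['emerald'] (min_width=7, slack=2)
Line 8: ['emerald'] (min_width=7, slack=2)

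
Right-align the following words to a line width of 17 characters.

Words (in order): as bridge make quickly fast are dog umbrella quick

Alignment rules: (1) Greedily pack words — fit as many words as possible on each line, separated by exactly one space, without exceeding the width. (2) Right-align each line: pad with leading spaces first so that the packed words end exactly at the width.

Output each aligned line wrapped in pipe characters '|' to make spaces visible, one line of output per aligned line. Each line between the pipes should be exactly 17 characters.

Line 1: ['as', 'bridge', 'make'] (min_width=14, slack=3)
Line 2: ['quickly', 'fast', 'are'] (min_width=16, slack=1)
Line 3: ['dog', 'umbrella'] (min_width=12, slack=5)
Line 4: ['quick'] (min_width=5, slack=12)

Answer: |   as bridge make|
| quickly fast are|
|     dog umbrella|
|            quick|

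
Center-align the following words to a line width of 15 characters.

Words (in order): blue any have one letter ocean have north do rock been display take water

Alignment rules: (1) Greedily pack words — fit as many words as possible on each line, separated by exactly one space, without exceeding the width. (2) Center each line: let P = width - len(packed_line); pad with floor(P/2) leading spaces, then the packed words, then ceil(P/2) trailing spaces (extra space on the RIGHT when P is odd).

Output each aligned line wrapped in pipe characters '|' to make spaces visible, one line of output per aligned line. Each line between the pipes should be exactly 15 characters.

Line 1: ['blue', 'any', 'have'] (min_width=13, slack=2)
Line 2: ['one', 'letter'] (min_width=10, slack=5)
Line 3: ['ocean', 'have'] (min_width=10, slack=5)
Line 4: ['north', 'do', 'rock'] (min_width=13, slack=2)
Line 5: ['been', 'display'] (min_width=12, slack=3)
Line 6: ['take', 'water'] (min_width=10, slack=5)

Answer: | blue any have |
|  one letter   |
|  ocean have   |
| north do rock |
| been display  |
|  take water   |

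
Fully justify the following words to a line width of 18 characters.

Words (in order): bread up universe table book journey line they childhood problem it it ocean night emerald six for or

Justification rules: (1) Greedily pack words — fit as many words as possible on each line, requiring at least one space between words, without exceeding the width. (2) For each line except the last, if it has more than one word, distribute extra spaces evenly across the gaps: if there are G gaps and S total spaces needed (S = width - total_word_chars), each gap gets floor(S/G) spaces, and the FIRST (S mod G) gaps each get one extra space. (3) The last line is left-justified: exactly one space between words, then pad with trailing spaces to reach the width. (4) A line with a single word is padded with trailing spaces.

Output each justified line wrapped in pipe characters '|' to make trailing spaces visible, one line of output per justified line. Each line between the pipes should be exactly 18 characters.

Line 1: ['bread', 'up', 'universe'] (min_width=17, slack=1)
Line 2: ['table', 'book', 'journey'] (min_width=18, slack=0)
Line 3: ['line', 'they'] (min_width=9, slack=9)
Line 4: ['childhood', 'problem'] (min_width=17, slack=1)
Line 5: ['it', 'it', 'ocean', 'night'] (min_width=17, slack=1)
Line 6: ['emerald', 'six', 'for', 'or'] (min_width=18, slack=0)

Answer: |bread  up universe|
|table book journey|
|line          they|
|childhood  problem|
|it  it ocean night|
|emerald six for or|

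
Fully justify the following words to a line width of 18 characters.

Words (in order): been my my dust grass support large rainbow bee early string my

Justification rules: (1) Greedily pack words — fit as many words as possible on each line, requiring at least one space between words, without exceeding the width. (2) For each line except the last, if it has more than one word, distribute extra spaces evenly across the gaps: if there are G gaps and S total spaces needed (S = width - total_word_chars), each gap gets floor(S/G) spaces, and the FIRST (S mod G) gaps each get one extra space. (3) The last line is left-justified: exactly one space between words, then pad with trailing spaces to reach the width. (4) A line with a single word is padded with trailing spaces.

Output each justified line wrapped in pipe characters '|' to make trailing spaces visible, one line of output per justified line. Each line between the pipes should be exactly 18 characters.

Line 1: ['been', 'my', 'my', 'dust'] (min_width=15, slack=3)
Line 2: ['grass', 'support'] (min_width=13, slack=5)
Line 3: ['large', 'rainbow', 'bee'] (min_width=17, slack=1)
Line 4: ['early', 'string', 'my'] (min_width=15, slack=3)

Answer: |been  my  my  dust|
|grass      support|
|large  rainbow bee|
|early string my   |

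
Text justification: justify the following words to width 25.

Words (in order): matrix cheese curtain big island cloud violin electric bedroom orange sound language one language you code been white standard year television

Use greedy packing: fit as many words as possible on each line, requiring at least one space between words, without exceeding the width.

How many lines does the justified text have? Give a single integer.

Line 1: ['matrix', 'cheese', 'curtain', 'big'] (min_width=25, slack=0)
Line 2: ['island', 'cloud', 'violin'] (min_width=19, slack=6)
Line 3: ['electric', 'bedroom', 'orange'] (min_width=23, slack=2)
Line 4: ['sound', 'language', 'one'] (min_width=18, slack=7)
Line 5: ['language', 'you', 'code', 'been'] (min_width=22, slack=3)
Line 6: ['white', 'standard', 'year'] (min_width=19, slack=6)
Line 7: ['television'] (min_width=10, slack=15)
Total lines: 7

Answer: 7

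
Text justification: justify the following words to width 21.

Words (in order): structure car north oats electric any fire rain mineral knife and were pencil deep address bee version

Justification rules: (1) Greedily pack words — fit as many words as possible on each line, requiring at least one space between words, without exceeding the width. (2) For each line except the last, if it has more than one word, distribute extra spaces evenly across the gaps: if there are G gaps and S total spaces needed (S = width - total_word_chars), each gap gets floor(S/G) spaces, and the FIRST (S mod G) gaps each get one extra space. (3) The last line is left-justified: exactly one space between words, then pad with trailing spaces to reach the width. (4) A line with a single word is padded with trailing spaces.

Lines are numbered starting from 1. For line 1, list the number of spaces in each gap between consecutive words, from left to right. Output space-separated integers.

Answer: 2 2

Derivation:
Line 1: ['structure', 'car', 'north'] (min_width=19, slack=2)
Line 2: ['oats', 'electric', 'any'] (min_width=17, slack=4)
Line 3: ['fire', 'rain', 'mineral'] (min_width=17, slack=4)
Line 4: ['knife', 'and', 'were', 'pencil'] (min_width=21, slack=0)
Line 5: ['deep', 'address', 'bee'] (min_width=16, slack=5)
Line 6: ['version'] (min_width=7, slack=14)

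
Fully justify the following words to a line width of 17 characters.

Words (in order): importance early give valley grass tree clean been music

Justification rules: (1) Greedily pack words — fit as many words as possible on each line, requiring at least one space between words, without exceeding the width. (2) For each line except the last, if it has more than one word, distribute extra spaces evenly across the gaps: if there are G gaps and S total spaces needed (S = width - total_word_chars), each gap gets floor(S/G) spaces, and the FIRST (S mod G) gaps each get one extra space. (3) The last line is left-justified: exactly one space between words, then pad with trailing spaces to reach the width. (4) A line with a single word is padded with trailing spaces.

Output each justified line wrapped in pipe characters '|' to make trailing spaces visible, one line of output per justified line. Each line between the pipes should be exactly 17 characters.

Answer: |importance  early|
|give valley grass|
|tree  clean  been|
|music            |

Derivation:
Line 1: ['importance', 'early'] (min_width=16, slack=1)
Line 2: ['give', 'valley', 'grass'] (min_width=17, slack=0)
Line 3: ['tree', 'clean', 'been'] (min_width=15, slack=2)
Line 4: ['music'] (min_width=5, slack=12)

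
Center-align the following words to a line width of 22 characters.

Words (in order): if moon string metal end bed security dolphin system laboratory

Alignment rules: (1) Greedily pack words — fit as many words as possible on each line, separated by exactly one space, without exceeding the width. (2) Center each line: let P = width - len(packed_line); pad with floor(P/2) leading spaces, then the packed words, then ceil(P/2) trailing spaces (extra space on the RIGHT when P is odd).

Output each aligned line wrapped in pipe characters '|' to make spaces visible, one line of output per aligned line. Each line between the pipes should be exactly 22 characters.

Line 1: ['if', 'moon', 'string', 'metal'] (min_width=20, slack=2)
Line 2: ['end', 'bed', 'security'] (min_width=16, slack=6)
Line 3: ['dolphin', 'system'] (min_width=14, slack=8)
Line 4: ['laboratory'] (min_width=10, slack=12)

Answer: | if moon string metal |
|   end bed security   |
|    dolphin system    |
|      laboratory      |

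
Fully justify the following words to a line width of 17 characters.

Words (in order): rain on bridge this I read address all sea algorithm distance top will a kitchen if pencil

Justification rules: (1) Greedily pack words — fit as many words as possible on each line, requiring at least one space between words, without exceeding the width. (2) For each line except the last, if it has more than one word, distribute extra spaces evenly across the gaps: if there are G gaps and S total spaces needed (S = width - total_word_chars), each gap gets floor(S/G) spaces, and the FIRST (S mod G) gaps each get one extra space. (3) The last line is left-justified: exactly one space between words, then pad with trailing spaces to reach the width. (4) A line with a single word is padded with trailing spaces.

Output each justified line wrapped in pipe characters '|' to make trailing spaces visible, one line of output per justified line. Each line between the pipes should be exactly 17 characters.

Line 1: ['rain', 'on', 'bridge'] (min_width=14, slack=3)
Line 2: ['this', 'I', 'read'] (min_width=11, slack=6)
Line 3: ['address', 'all', 'sea'] (min_width=15, slack=2)
Line 4: ['algorithm'] (min_width=9, slack=8)
Line 5: ['distance', 'top', 'will'] (min_width=17, slack=0)
Line 6: ['a', 'kitchen', 'if'] (min_width=12, slack=5)
Line 7: ['pencil'] (min_width=6, slack=11)

Answer: |rain   on  bridge|
|this    I    read|
|address  all  sea|
|algorithm        |
|distance top will|
|a    kitchen   if|
|pencil           |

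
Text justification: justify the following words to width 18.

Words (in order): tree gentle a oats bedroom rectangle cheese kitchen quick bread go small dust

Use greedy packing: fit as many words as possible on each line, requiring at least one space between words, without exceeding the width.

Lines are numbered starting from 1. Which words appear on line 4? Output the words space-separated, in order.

Line 1: ['tree', 'gentle', 'a', 'oats'] (min_width=18, slack=0)
Line 2: ['bedroom', 'rectangle'] (min_width=17, slack=1)
Line 3: ['cheese', 'kitchen'] (min_width=14, slack=4)
Line 4: ['quick', 'bread', 'go'] (min_width=14, slack=4)
Line 5: ['small', 'dust'] (min_width=10, slack=8)

Answer: quick bread go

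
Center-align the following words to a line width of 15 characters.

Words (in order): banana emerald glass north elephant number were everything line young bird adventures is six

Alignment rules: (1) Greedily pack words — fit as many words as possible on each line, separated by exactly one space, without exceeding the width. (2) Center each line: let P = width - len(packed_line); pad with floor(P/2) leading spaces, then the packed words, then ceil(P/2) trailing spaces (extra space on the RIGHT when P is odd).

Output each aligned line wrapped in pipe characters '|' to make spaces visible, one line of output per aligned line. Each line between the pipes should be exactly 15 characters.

Line 1: ['banana', 'emerald'] (min_width=14, slack=1)
Line 2: ['glass', 'north'] (min_width=11, slack=4)
Line 3: ['elephant', 'number'] (min_width=15, slack=0)
Line 4: ['were', 'everything'] (min_width=15, slack=0)
Line 5: ['line', 'young', 'bird'] (min_width=15, slack=0)
Line 6: ['adventures', 'is'] (min_width=13, slack=2)
Line 7: ['six'] (min_width=3, slack=12)

Answer: |banana emerald |
|  glass north  |
|elephant number|
|were everything|
|line young bird|
| adventures is |
|      six      |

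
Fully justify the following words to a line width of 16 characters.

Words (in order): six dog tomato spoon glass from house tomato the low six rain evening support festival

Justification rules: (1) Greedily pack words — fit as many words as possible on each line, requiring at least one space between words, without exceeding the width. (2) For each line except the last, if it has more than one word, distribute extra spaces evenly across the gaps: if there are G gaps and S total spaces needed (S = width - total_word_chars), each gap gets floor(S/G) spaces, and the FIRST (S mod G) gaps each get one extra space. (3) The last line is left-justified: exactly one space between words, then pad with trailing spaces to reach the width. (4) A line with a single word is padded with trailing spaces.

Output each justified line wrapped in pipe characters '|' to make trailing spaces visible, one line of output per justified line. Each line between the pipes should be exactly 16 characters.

Answer: |six  dog  tomato|
|spoon glass from|
|house tomato the|
|low   six   rain|
|evening  support|
|festival        |

Derivation:
Line 1: ['six', 'dog', 'tomato'] (min_width=14, slack=2)
Line 2: ['spoon', 'glass', 'from'] (min_width=16, slack=0)
Line 3: ['house', 'tomato', 'the'] (min_width=16, slack=0)
Line 4: ['low', 'six', 'rain'] (min_width=12, slack=4)
Line 5: ['evening', 'support'] (min_width=15, slack=1)
Line 6: ['festival'] (min_width=8, slack=8)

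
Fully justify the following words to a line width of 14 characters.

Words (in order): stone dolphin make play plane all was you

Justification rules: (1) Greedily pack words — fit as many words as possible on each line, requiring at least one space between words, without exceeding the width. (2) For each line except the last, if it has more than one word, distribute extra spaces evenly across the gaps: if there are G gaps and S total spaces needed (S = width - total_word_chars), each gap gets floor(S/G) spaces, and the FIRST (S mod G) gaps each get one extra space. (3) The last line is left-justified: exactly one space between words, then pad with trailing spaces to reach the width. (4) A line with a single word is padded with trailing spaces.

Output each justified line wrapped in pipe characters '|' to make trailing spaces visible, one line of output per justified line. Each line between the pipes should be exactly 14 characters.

Answer: |stone  dolphin|
|make      play|
|plane  all was|
|you           |

Derivation:
Line 1: ['stone', 'dolphin'] (min_width=13, slack=1)
Line 2: ['make', 'play'] (min_width=9, slack=5)
Line 3: ['plane', 'all', 'was'] (min_width=13, slack=1)
Line 4: ['you'] (min_width=3, slack=11)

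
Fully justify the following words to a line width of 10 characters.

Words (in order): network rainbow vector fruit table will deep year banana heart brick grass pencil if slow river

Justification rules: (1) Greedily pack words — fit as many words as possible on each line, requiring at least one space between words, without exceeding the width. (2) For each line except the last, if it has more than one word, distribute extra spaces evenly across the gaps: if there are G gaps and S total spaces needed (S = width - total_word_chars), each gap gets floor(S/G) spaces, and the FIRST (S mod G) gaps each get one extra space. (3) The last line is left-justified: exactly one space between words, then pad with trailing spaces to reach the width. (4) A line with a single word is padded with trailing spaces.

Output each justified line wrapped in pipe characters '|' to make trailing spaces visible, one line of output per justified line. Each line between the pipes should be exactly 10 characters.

Line 1: ['network'] (min_width=7, slack=3)
Line 2: ['rainbow'] (min_width=7, slack=3)
Line 3: ['vector'] (min_width=6, slack=4)
Line 4: ['fruit'] (min_width=5, slack=5)
Line 5: ['table', 'will'] (min_width=10, slack=0)
Line 6: ['deep', 'year'] (min_width=9, slack=1)
Line 7: ['banana'] (min_width=6, slack=4)
Line 8: ['heart'] (min_width=5, slack=5)
Line 9: ['brick'] (min_width=5, slack=5)
Line 10: ['grass'] (min_width=5, slack=5)
Line 11: ['pencil', 'if'] (min_width=9, slack=1)
Line 12: ['slow', 'river'] (min_width=10, slack=0)

Answer: |network   |
|rainbow   |
|vector    |
|fruit     |
|table will|
|deep  year|
|banana    |
|heart     |
|brick     |
|grass     |
|pencil  if|
|slow river|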